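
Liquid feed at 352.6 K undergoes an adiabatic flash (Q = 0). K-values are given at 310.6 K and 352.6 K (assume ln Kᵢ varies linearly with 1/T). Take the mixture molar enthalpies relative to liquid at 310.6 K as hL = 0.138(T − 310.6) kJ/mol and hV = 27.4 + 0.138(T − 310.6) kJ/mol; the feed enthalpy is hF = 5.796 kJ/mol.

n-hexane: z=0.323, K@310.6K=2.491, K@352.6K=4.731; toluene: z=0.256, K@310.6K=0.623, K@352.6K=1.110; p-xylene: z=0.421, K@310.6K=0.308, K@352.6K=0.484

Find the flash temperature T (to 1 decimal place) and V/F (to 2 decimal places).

Adiabatic flash: solve Rachford–Rice at each trial T, then check hF = ψ·hV(T) + (1−ψ)·hL(T).
  T = 310.6 K: K = (2.491, 0.623, 0.308), RR gives ψ = 0.107, H_out = 2.936 kJ/mol
  T = 352.6 K: K = (4.731, 1.110, 0.484), RR gives ψ = 0.732, H_out = 25.851 kJ/mol
  T = 331.6 K: K = (3.503, 0.847, 0.392), RR gives ψ = 0.431, H_out = 14.702 kJ/mol
  T = 321.1 K: K = (2.971, 0.730, 0.349), RR gives ψ = 0.280, H_out = 9.123 kJ/mol
  T = 315.9 K: K = (2.727, 0.676, 0.328), RR gives ψ = 0.199, H_out = 6.181 kJ/mol
  T = 313.2 K: K = (2.605, 0.649, 0.318), RR gives ψ = 0.154, H_out = 4.567 kJ/mol
  T = 314.5 K: K = (2.663, 0.662, 0.323), RR gives ψ = 0.176, H_out = 5.353 kJ/mol
Linear interpolation between T = 314.5 (H_out = 5.353) and T = 315.9 (H_out = 6.181) on hF = 5.796 gives T ≈ 315.2 K, at which ψ = 0.19.

T = 315.2 K, V/F = 0.19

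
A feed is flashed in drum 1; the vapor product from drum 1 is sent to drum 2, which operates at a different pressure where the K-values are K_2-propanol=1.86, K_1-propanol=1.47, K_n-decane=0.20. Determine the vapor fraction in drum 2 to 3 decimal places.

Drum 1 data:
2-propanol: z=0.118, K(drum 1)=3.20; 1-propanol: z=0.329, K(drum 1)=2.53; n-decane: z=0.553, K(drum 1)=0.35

Drum 1:
Rachford–Rice: g(ψ₁) = Σ zᵢ(Kᵢ−1)/(1+ψ₁(Kᵢ−1)) = 0.
Feasibility: ΣzᵢKᵢ = 1.404, Σzᵢ/Kᵢ = 1.747 — both > 1, two phases present.
Newton iteration, ψ₁⁰ = 0.41:
  ψ₁ = 0.410: g = -0.0442, g' = -0.883 → ψ₁ = 0.360
Converged at ψ₁ = 0.360.
Drum-1 compositions:
  2-propanol: x = 0.066, y = 0.211
  1-propanol: x = 0.212, y = 0.537
  n-decane: x = 0.722, y = 0.253
Drum-2 feed = drum-1 vapor: z₂ = (0.2107, 0.5366, 0.2527).
Drum 2:
Let ψ₂ = V/F and solve Σ zᵢ(Kᵢ−1)/(1+ψ₂(Kᵢ−1)) = 0.
g(0) = ΣzᵢKᵢ − 1 = 0.231 and g(1) = 1 − Σzᵢ/Kᵢ = -0.742, so a root lies in (0, 1).
Newton–Raphson from ψ₂ = 0.5:
  ψ₂ = 0.500: g = -0.0061, g' = -0.603 → ψ₂ = 0.490
Converged at ψ₂ = 0.490.
  2-propanol: x = 0.148, y = 0.276
  1-propanol: x = 0.436, y = 0.641
  n-decane: x = 0.416, y = 0.083

V/F (drum 2) = 0.490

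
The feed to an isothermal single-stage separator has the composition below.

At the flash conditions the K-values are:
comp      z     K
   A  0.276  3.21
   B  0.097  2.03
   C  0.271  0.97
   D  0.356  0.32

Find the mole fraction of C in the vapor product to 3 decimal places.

y_C = 0.267

Rachford–Rice: g(β) = Σ zᵢ(Kᵢ−1)/(1+β(Kᵢ−1)) = 0.
g(0) = ΣzᵢKᵢ − 1 = 0.460 and g(1) = 1 − Σzᵢ/Kᵢ = -0.526, so a root lies in (0, 1).
Newton iteration, β⁰ = 0.5:
  β = 0.500: g = -0.0193, g' = -0.727 → β = 0.473
Converged at β = 0.473.
Compositions from xᵢ = zᵢ/(1+β(Kᵢ−1)), yᵢ = Kᵢxᵢ:
  A: x = 0.135, y = 0.433
  B: x = 0.065, y = 0.132
  C: x = 0.275, y = 0.267
  D: x = 0.525, y = 0.168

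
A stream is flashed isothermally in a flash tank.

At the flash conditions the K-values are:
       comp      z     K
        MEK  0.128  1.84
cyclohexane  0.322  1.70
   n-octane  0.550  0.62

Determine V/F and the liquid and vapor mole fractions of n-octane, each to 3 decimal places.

Material balance + equilibrium reduce to Σ zᵢ(Kᵢ−1)/(1+V/F(Kᵢ−1)) = 0.
g(0) = ΣzᵢKᵢ − 1 = 0.124 and g(1) = 1 − Σzᵢ/Kᵢ = -0.146, so a root lies in (0, 1).
Newton–Raphson from V/F = 0.52:
  V/F = 0.520: g = -0.0204, g' = -0.252 → V/F = 0.439
Converged at V/F = 0.439.
Compositions from xᵢ = zᵢ/(1+V/F(Kᵢ−1)), yᵢ = Kᵢxᵢ:
  MEK: x = 0.093, y = 0.172
  cyclohexane: x = 0.246, y = 0.419
  n-octane: x = 0.660, y = 0.409

V/F = 0.439, x_n-octane = 0.660, y_n-octane = 0.409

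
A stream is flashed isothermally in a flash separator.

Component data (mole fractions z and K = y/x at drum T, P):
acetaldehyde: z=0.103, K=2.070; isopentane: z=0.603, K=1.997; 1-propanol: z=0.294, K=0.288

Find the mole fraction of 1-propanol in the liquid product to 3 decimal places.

Material balance + equilibrium reduce to Σ zᵢ(Kᵢ−1)/(1+ψ(Kᵢ−1)) = 0.
Check two-phase: ΣzᵢKᵢ = 1.502 > 1 and Σzᵢ/Kᵢ = 1.373 > 1, so g(0) = 0.502 > 0 and g(1) = -0.373 < 0.
Newton–Raphson from ψ = 0.5:
  ψ = 0.500: g = 0.1479, g' = -0.676 → ψ = 0.719
  ψ = 0.719: g = -0.0162, g' = -0.866 → ψ = 0.700
Converged at ψ = 0.700.
Compositions from xᵢ = zᵢ/(1+ψ(Kᵢ−1)), yᵢ = Kᵢxᵢ:
  acetaldehyde: x = 0.059, y = 0.122
  isopentane: x = 0.355, y = 0.709
  1-propanol: x = 0.586, y = 0.169

x_1-propanol = 0.586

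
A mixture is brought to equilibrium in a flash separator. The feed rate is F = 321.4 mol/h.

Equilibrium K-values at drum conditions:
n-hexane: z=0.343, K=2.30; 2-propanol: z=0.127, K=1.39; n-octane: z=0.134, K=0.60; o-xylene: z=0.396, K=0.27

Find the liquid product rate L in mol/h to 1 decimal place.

L = 255.7 mol/h

Iterate (Newton) starting at β = 0.5:
  β = 0.500: g = -0.2106, g' = -0.783 → β = 0.231
  β = 0.231: g = -0.0185, g' = -0.690 → β = 0.204
Converged at β = 0.204.
Then V = β·F = 0.2044·321.4 = 65.7 mol/h and L = F − V = 255.7 mol/h.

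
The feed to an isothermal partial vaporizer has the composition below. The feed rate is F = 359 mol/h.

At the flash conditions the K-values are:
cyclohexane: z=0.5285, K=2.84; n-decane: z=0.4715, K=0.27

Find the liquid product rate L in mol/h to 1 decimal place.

Newton–Raphson from β = 0.5:
  β = 0.5000: g = -0.03556, g' = -1.1085 → β = 0.4679
  β = 0.4679: g = -0.00022, g' = -1.0962 → β = 0.4677
Converged at β = 0.4677.
Then V = β·F = 0.4677·359 = 167.9 mol/h and L = F − V = 191.1 mol/h.

L = 191.1 mol/h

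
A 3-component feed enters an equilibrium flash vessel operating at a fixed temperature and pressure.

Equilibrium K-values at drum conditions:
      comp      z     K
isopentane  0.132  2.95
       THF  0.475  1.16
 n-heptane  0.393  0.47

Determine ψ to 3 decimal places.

ψ = 0.266

Material balance + equilibrium reduce to Σ zᵢ(Kᵢ−1)/(1+ψ(Kᵢ−1)) = 0.
g(0) = ΣzᵢKᵢ − 1 = 0.125 and g(1) = 1 − Σzᵢ/Kᵢ = -0.290, so a root lies in (0, 1).
Iterate (Newton) starting at ψ = 0.6:
  ψ = 0.600: g = -0.1174, g' = -0.354 → ψ = 0.268
  ψ = 0.268: g = -0.0009, g' = -0.378 → ψ = 0.266
Converged at ψ = 0.266.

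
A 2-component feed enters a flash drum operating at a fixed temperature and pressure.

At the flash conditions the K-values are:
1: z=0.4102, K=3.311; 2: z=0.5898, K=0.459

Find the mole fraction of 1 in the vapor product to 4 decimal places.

Rachford–Rice: g(ψ) = Σ zᵢ(Kᵢ−1)/(1+ψ(Kᵢ−1)) = 0.
g(0) = ΣzᵢKᵢ − 1 = 0.6289 and g(1) = 1 − Σzᵢ/Kᵢ = -0.4089, so a root lies in (0, 1).
Binary case is linear: z₁(K₁−1)(1+ψ(K₂−1)) + z₂(K₂−1)(1+ψ(K₁−1)) = 0
⇒ ψ = [z₁(K₁−1)+z₂(K₂−1)] / [−(K₁−1)(K₂−1)] = 0.62889/1.25025 = 0.5030
Compositions from xᵢ = zᵢ/(1+ψ(Kᵢ−1)), yᵢ = Kᵢxᵢ:
  1: x = 0.1897, y = 0.6281
  2: x = 0.8103, y = 0.3719

y_1 = 0.6281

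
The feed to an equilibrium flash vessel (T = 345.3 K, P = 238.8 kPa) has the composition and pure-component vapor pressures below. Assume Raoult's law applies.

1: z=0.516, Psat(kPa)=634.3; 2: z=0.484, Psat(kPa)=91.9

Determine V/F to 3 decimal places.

V/F = 0.547

Raoult's law: Kᵢ = Pᵢˢᵃᵗ/P = Pᵢˢᵃᵗ/238.8.
  K_1 = 634.3/238.8 = 2.65620, K_2 = 91.9/238.8 = 0.38484
Binary case is linear: z₁(K₁−1)(1+V/F(K₂−1)) + z₂(K₂−1)(1+V/F(K₁−1)) = 0
⇒ V/F = [z₁(K₁−1)+z₂(K₂−1)] / [−(K₁−1)(K₂−1)] = 0.5569/1.0188 = 0.547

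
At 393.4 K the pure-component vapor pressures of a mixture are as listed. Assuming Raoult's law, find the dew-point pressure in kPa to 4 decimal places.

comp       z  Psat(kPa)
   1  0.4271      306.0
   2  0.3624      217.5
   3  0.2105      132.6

At the dew point ψ → 1, so Σzᵢ/Kᵢ = 1 with Kᵢ = Pᵢˢᵃᵗ/P ⇒ 1/P = Σzᵢ/Pᵢˢᵃᵗ.
1/P = 0.4271/306.0 + 0.3624/217.5 + 0.2105/132.6 = 0.0046494 ⇒ P = 215.0797 kPa

Pdew = 215.0797 kPa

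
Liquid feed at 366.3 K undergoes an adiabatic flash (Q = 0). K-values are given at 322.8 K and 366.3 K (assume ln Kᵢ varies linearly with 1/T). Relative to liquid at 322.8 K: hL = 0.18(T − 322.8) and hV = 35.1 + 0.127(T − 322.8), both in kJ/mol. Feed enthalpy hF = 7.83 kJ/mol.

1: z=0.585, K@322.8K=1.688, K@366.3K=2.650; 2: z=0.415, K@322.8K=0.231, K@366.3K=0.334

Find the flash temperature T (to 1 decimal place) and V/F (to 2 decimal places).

T = 325.6 K, V/F = 0.21

Adiabatic flash: solve Rachford–Rice at each trial T, then check hF = ψ·hV(T) + (1−ψ)·hL(T).
  T = 322.8 K: K = (1.688, 0.231), RR gives ψ = 0.158, H_out = 5.529 kJ/mol
  T = 366.3 K: K = (2.650, 0.334), RR gives ψ = 0.627, H_out = 28.388 kJ/mol
  T = 344.6 K: K = (2.146, 0.281), RR gives ψ = 0.452, H_out = 19.260 kJ/mol
  T = 333.7 K: K = (1.911, 0.256), RR gives ψ = 0.330, H_out = 13.367 kJ/mol
  T = 328.2 K: K = (1.797, 0.243), RR gives ψ = 0.252, H_out = 9.748 kJ/mol
  T = 325.5 K: K = (1.742, 0.237), RR gives ψ = 0.207, H_out = 7.738 kJ/mol
  T = 326.9 K: K = (1.770, 0.240), RR gives ψ = 0.231, H_out = 8.803 kJ/mol
Linear interpolation between T = 325.5 (H_out = 7.738) and T = 326.9 (H_out = 8.803) on hF = 7.83 gives T ≈ 325.6 K, at which ψ = 0.21.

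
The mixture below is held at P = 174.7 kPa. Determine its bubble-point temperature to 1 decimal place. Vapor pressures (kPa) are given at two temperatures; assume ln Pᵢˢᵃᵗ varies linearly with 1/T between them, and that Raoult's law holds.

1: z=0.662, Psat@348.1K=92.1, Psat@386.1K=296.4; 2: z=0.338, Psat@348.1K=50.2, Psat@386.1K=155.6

Bubble-point temperature: ΣzᵢPᵢˢᵃᵗ(T) = P. Interpolate ln Pᵢˢᵃᵗ = aᵢ + bᵢ/T.
  T = 348.1 K: ΣzᵢPᵢˢᵃᵗ = 77.94 kPa
  T = 386.1 K: ΣzᵢPᵢˢᵃᵗ = 248.81 kPa
  T = 367.1 K: ΣzᵢPᵢˢᵃᵗ = 143.50 kPa
  T = 376.6 K: ΣzᵢPᵢˢᵃᵗ = 190.27 kPa
  T = 371.9 K: ΣzᵢPᵢˢᵃᵗ = 165.78 kPa
  T = 374.2 K: ΣzᵢPᵢˢᵃᵗ = 177.42 kPa
Interpolating between 371.9 K and 374.2 K gives T ≈ 373.7 K.

T = 373.7 K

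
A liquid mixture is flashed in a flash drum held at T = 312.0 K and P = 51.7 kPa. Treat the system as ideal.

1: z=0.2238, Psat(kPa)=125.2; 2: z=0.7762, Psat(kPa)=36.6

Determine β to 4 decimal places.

Raoult's law: Kᵢ = Pᵢˢᵃᵗ/P = Pᵢˢᵃᵗ/51.7.
  K_1 = 125.2/51.7 = 2.421663, K_2 = 36.6/51.7 = 0.707930
Let β = V/F and solve Σ zᵢ(Kᵢ−1)/(1+β(Kᵢ−1)) = 0.
Check two-phase: ΣzᵢKᵢ = 1.0915 > 1 and Σzᵢ/Kᵢ = 1.1889 > 1, so g(0) = 0.0915 > 0 and g(1) = -0.1889 < 0.
Binary case is linear: z₁(K₁−1)(1+β(K₂−1)) + z₂(K₂−1)(1+β(K₁−1)) = 0
⇒ β = [z₁(K₁−1)+z₂(K₂−1)] / [−(K₁−1)(K₂−1)] = 0.09146/0.41522 = 0.2203

β = 0.2203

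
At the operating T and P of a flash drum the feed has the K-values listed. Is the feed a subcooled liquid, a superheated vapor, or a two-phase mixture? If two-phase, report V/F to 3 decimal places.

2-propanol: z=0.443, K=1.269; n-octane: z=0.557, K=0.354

subcooled liquid

ΣzᵢKᵢ = 0.759; Σzᵢ/Kᵢ = 1.923.
Since ΣzᵢKᵢ < 1 the mixture is below its bubble point — single liquid phase.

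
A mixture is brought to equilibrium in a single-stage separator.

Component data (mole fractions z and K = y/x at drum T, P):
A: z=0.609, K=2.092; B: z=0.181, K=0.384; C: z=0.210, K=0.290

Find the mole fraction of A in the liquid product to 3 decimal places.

Let ψ = V/F and solve Σ zᵢ(Kᵢ−1)/(1+ψ(Kᵢ−1)) = 0.
Feasibility: ΣzᵢKᵢ = 1.404, Σzᵢ/Kᵢ = 1.487 — both > 1, two phases present.
Newton–Raphson from ψ = 0.5:
  ψ = 0.500: g = 0.0379, g' = -0.702 → ψ = 0.554
  ψ = 0.554: g = -0.0007, g' = -0.728 → ψ = 0.553
Converged at ψ = 0.553.
Compositions from xᵢ = zᵢ/(1+ψ(Kᵢ−1)), yᵢ = Kᵢxᵢ:
  A: x = 0.380, y = 0.794
  B: x = 0.275, y = 0.105
  C: x = 0.346, y = 0.100

x_A = 0.380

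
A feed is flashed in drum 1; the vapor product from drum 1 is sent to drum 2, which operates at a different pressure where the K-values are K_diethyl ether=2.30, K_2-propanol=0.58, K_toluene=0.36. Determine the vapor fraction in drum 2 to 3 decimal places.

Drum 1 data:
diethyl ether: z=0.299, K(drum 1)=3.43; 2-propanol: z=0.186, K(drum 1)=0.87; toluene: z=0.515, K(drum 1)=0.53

V/F (drum 2) = 0.428

Drum 1:
Material balance + equilibrium reduce to Σ zᵢ(Kᵢ−1)/(1+ψ₁(Kᵢ−1)) = 0.
Feasibility: ΣzᵢKᵢ = 1.460, Σzᵢ/Kᵢ = 1.273 — both > 1, two phases present.
Newton–Raphson from ψ₁ = 0.42:
  ψ₁ = 0.420: g = 0.0324, g' = -0.613 → ψ₁ = 0.473
  ψ₁ = 0.473: g = 0.0011, g' = -0.574 → ψ₁ = 0.475
Converged at ψ₁ = 0.475.
Drum-1 compositions:
  diethyl ether: x = 0.139, y = 0.476
  2-propanol: x = 0.198, y = 0.172
  toluene: x = 0.663, y = 0.351
Drum-2 feed = drum-1 vapor: z₂ = (0.4762, 0.1725, 0.3514).
Drum 2:
Material balance + equilibrium reduce to Σ zᵢ(Kᵢ−1)/(1+ψ₂(Kᵢ−1)) = 0.
g(0) = ΣzᵢKᵢ − 1 = 0.322 and g(1) = 1 − Σzᵢ/Kᵢ = -0.480, so a root lies in (0, 1).
Newton–Raphson from ψ₂ = 0.53:
  ψ₂ = 0.530: g = -0.0670, g' = -0.662 → ψ₂ = 0.429
  ψ₂ = 0.429: g = -0.0008, g' = -0.650 → ψ₂ = 0.428
Converged at ψ₂ = 0.428.
  diethyl ether: x = 0.306, y = 0.704
  2-propanol: x = 0.210, y = 0.122
  toluene: x = 0.484, y = 0.174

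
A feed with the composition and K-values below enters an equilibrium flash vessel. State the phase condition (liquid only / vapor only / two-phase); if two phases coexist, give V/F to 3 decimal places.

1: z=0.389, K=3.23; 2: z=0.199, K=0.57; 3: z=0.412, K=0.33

two-phase, V/F = 0.377

ΣzᵢKᵢ = 1.506; Σzᵢ/Kᵢ = 1.718.
Both exceed 1, so a two-phase solution exists.
Let ψ = V/F and solve Σ zᵢ(Kᵢ−1)/(1+ψ(Kᵢ−1)) = 0.
Iterate (Newton) starting at ψ = 0.5:
  ψ = 0.500: g = -0.1140, g' = -0.910 → ψ = 0.375
  ψ = 0.375: g = 0.0019, g' = -0.956 → ψ = 0.377
Converged at ψ = 0.377.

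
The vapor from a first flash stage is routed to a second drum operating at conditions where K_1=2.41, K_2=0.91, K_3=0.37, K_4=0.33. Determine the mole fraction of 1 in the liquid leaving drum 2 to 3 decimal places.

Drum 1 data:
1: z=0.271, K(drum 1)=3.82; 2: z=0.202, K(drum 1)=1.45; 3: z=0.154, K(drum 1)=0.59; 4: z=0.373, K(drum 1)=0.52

Drum 1:
Rachford–Rice: g(ψ₁) = Σ zᵢ(Kᵢ−1)/(1+ψ₁(Kᵢ−1)) = 0.
Feasibility: ΣzᵢKᵢ = 1.613, Σzᵢ/Kᵢ = 1.189 — both > 1, two phases present.
Newton iteration, ψ₁⁰ = 0.5:
  ψ₁ = 0.500: g = 0.0763, g' = -0.588 → ψ₁ = 0.630
  ψ₁ = 0.630: g = 0.0044, g' = -0.528 → ψ₁ = 0.638
Converged at ψ₁ = 0.638.
Drum-1 compositions:
  1: x = 0.097, y = 0.370
  2: x = 0.157, y = 0.228
  3: x = 0.209, y = 0.123
  4: x = 0.538, y = 0.280
Drum-2 feed = drum-1 vapor: z₂ = (0.3698, 0.2276, 0.1231, 0.2796).
Drum 2:
Material balance + equilibrium reduce to Σ zᵢ(Kᵢ−1)/(1+ψ₂(Kᵢ−1)) = 0.
Check two-phase: ΣzᵢKᵢ = 1.236 > 1 and Σzᵢ/Kᵢ = 1.583 > 1, so g(0) = 0.236 > 0 and g(1) = -0.583 < 0.
Newton–Raphson from ψ₂ = 0.47:
  ψ₂ = 0.470: g = -0.0914, g' = -0.634 → ψ₂ = 0.326
  ψ₂ = 0.326: g = -0.0011, g' = -0.630 → ψ₂ = 0.324
Converged at ψ₂ = 0.324.
  1: x = 0.254, y = 0.612
  2: x = 0.234, y = 0.213
  3: x = 0.155, y = 0.057
  4: x = 0.357, y = 0.118

x_1 (drum 2) = 0.254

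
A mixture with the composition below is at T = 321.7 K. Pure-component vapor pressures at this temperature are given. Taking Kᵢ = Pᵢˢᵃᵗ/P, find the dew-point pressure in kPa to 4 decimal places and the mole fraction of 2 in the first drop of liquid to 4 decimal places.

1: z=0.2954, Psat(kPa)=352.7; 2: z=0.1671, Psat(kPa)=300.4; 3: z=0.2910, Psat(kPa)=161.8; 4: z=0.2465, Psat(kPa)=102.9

At the dew point ψ → 1, so Σzᵢ/Kᵢ = 1 with Kᵢ = Pᵢˢᵃᵗ/P ⇒ 1/P = Σzᵢ/Pᵢˢᵃᵗ.
1/P = 0.2954/352.7 + 0.1671/300.4 + 0.2910/161.8 + 0.2465/102.9 = 0.0055878 ⇒ P = 178.9599 kPa
xᵢ = zᵢP/Pᵢˢᵃᵗ ⇒ x_2 = 0.1671·178.9599/300.4 = 0.0995

Pdew = 178.9599 kPa, x_2 = 0.0995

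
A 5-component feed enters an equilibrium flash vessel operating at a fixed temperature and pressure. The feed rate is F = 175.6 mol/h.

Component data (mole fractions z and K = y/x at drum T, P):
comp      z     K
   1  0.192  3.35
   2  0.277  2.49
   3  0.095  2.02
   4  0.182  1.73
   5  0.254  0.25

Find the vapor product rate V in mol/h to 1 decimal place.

Material balance + equilibrium reduce to Σ zᵢ(Kᵢ−1)/(1+V/F(Kᵢ−1)) = 0.
g(0) = ΣzᵢKᵢ − 1 = 0.903 and g(1) = 1 − Σzᵢ/Kᵢ = -0.337, so a root lies in (0, 1).
Iterate (Newton) starting at V/F = 0.5:
  V/F = 0.500: g = 0.3007, g' = -0.887 → V/F = 0.839
  V/F = 0.839: g = -0.0438, g' = -1.347 → V/F = 0.806
  V/F = 0.806: g = -0.0019, g' = -1.236 → V/F = 0.805
Converged at V/F = 0.805.
Then V = V/F·F = 0.8049·175.6 = 141.3 mol/h and L = F − V = 34.3 mol/h.

V = 141.3 mol/h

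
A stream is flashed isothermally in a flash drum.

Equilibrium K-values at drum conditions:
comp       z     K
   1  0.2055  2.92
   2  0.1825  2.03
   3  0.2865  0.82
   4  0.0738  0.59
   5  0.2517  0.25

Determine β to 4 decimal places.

β = 0.3922

Newton–Raphson from β = 0.5:
  β = 0.5000: g = -0.07139, g' = -0.6748 → β = 0.3942
  β = 0.3942: g = -0.00135, g' = -0.6572 → β = 0.3922
Converged at β = 0.3922.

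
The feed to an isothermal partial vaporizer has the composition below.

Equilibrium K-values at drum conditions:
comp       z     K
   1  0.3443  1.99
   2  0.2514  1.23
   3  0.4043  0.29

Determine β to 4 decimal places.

Material balance + equilibrium reduce to Σ zᵢ(Kᵢ−1)/(1+β(Kᵢ−1)) = 0.
Feasibility: ΣzᵢKᵢ = 1.1116, Σzᵢ/Kᵢ = 1.7715 — both > 1, two phases present.
Newton iteration, β⁰ = 0.5:
  β = 0.5000: g = -0.16519, g' = -0.6516 → β = 0.2465
  β = 0.2465: g = -0.01923, g' = -0.5294 → β = 0.2102
  β = 0.2102: g = -0.00009, g' = -0.5249 → β = 0.2100
Converged at β = 0.2100.

β = 0.2100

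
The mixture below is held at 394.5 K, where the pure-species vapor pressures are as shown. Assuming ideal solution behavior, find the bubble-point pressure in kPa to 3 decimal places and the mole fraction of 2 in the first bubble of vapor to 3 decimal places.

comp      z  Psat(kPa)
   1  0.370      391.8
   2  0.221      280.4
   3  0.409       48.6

At the bubble point ψ → 0, so ΣzᵢKᵢ = 1 with Kᵢ = Pᵢˢᵃᵗ/P ⇒ P = ΣzᵢPᵢˢᵃᵗ.
P = 0.370·391.8 + 0.221·280.4 + 0.409·48.6 = 226.812 kPa
yᵢ = zᵢPᵢˢᵃᵗ/P ⇒ y_2 = 0.221·280.4/226.812 = 0.273

Pbub = 226.812 kPa, y_2 = 0.273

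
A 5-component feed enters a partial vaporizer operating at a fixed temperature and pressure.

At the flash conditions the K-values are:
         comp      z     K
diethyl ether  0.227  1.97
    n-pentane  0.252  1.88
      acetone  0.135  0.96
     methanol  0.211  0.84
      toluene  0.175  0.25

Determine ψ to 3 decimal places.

Rachford–Rice: g(ψ) = Σ zᵢ(Kᵢ−1)/(1+ψ(Kᵢ−1)) = 0.
Check two-phase: ΣzᵢKᵢ = 1.272 > 1 and Σzᵢ/Kᵢ = 1.341 > 1, so g(0) = 0.272 > 0 and g(1) = -0.341 < 0.
Newton iteration, ψ⁰ = 0.63:
  ψ = 0.630: g = -0.0126, g' = -0.524 → ψ = 0.606
Converged at ψ = 0.606.

ψ = 0.606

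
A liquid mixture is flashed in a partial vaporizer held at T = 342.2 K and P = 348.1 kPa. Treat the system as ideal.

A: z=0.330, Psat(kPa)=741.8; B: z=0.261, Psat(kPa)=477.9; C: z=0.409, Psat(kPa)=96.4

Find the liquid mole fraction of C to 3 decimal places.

x_C = 0.513

Raoult's law: Kᵢ = Pᵢˢᵃᵗ/P = Pᵢˢᵃᵗ/348.1.
  K_A = 741.8/348.1 = 2.13100, K_B = 477.9/348.1 = 1.37288, K_C = 96.4/348.1 = 0.27693
Rachford–Rice: g(ψ) = Σ zᵢ(Kᵢ−1)/(1+ψ(Kᵢ−1)) = 0.
g(0) = ΣzᵢKᵢ − 1 = 0.175 and g(1) = 1 − Σzᵢ/Kᵢ = -0.822, so a root lies in (0, 1).
Newton iteration, ψ⁰ = 0.5:
  ψ = 0.500: g = -0.1428, g' = -0.723 → ψ = 0.302
  ψ = 0.302: g = -0.0129, g' = -0.614 → ψ = 0.281
Converged at ψ = 0.281.
Compositions from xᵢ = zᵢ/(1+ψ(Kᵢ−1)), yᵢ = Kᵢxᵢ:
  A: x = 0.250, y = 0.534
  B: x = 0.236, y = 0.324
  C: x = 0.513, y = 0.142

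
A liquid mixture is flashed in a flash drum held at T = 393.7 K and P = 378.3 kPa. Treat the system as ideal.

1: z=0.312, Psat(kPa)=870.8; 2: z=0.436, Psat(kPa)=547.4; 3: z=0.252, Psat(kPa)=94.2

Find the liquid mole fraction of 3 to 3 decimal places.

Raoult's law: Kᵢ = Pᵢˢᵃᵗ/P = Pᵢˢᵃᵗ/378.3.
  K_1 = 870.8/378.3 = 2.30188, K_2 = 547.4/378.3 = 1.44700, K_3 = 94.2/378.3 = 0.24901
Let ψ = V/F and solve Σ zᵢ(Kᵢ−1)/(1+ψ(Kᵢ−1)) = 0.
Check two-phase: ΣzᵢKᵢ = 1.412 > 1 and Σzᵢ/Kᵢ = 1.449 > 1, so g(0) = 0.412 > 0 and g(1) = -0.449 < 0.
Newton–Raphson from ψ = 0.5:
  ψ = 0.500: g = 0.1023, g' = -0.617 → ψ = 0.666
  ψ = 0.666: g = -0.0108, g' = -0.772 → ψ = 0.652
Converged at ψ = 0.652.
Compositions from xᵢ = zᵢ/(1+ψ(Kᵢ−1)), yᵢ = Kᵢxᵢ:
  1: x = 0.169, y = 0.389
  2: x = 0.338, y = 0.489
  3: x = 0.494, y = 0.123

x_3 = 0.494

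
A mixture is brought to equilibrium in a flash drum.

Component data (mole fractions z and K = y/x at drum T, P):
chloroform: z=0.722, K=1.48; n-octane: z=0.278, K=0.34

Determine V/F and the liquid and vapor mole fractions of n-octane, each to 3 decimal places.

V/F = 0.515, x_n-octane = 0.421, y_n-octane = 0.143

Newton iteration, V/F⁰ = 0.32:
  V/F = 0.320: g = 0.0678, g' = -0.320 → V/F = 0.532
  V/F = 0.532: g = -0.0068, g' = -0.393 → V/F = 0.515
Converged at V/F = 0.515.
Compositions from xᵢ = zᵢ/(1+V/F(Kᵢ−1)), yᵢ = Kᵢxᵢ:
  chloroform: x = 0.579, y = 0.857
  n-octane: x = 0.421, y = 0.143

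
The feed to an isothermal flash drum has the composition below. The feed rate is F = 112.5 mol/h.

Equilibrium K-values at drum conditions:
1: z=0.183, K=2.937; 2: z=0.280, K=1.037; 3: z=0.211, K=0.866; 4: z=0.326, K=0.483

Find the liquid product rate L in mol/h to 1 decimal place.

L = 77.2 mol/h

Rachford–Rice: g(ψ) = Σ zᵢ(Kᵢ−1)/(1+ψ(Kᵢ−1)) = 0.
Feasibility: ΣzᵢKᵢ = 1.168, Σzᵢ/Kᵢ = 1.251 — both > 1, two phases present.
Newton iteration, ψ⁰ = 0.52:
  ψ = 0.520: g = -0.0741, g' = -0.338 → ψ = 0.301
  ψ = 0.301: g = 0.0052, g' = -0.401 → ψ = 0.314
Converged at ψ = 0.314.
Then V = ψ·F = 0.3138·112.5 = 35.3 mol/h and L = F − V = 77.2 mol/h.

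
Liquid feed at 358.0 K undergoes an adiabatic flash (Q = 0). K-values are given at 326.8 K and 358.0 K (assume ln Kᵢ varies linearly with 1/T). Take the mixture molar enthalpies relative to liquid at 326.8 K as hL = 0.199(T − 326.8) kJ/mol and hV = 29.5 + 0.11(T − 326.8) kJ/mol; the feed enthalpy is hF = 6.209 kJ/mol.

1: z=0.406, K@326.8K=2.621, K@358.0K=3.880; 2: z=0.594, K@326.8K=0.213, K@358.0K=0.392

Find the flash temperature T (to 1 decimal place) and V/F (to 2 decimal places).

T = 330.4 K, V/F = 0.19

Adiabatic flash: solve Rachford–Rice at each trial T, then check hF = ψ·hV(T) + (1−ψ)·hL(T).
  T = 326.8 K: K = (2.621, 0.213), RR gives ψ = 0.149, H_out = 4.409 kJ/mol
  T = 358.0 K: K = (3.880, 0.392), RR gives ψ = 0.462, H_out = 18.542 kJ/mol
  T = 342.4 K: K = (3.218, 0.293), RR gives ψ = 0.306, H_out = 11.718 kJ/mol
  T = 334.6 K: K = (2.911, 0.251), RR gives ψ = 0.231, H_out = 8.207 kJ/mol
  T = 330.7 K: K = (2.764, 0.231), RR gives ψ = 0.191, H_out = 6.357 kJ/mol
  T = 328.8 K: K = (2.694, 0.222), RR gives ψ = 0.171, H_out = 5.422 kJ/mol
Linear interpolation between T = 328.8 (H_out = 5.422) and T = 330.7 (H_out = 6.357) on hF = 6.209 gives T ≈ 330.4 K, at which ψ = 0.19.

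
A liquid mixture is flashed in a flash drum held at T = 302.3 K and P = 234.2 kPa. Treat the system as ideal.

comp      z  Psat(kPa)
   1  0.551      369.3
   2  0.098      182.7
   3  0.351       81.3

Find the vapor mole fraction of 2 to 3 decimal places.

y_2 = 0.080

Raoult's law: Kᵢ = Pᵢˢᵃᵗ/P = Pᵢˢᵃᵗ/234.2.
  K_1 = 369.3/234.2 = 1.57686, K_2 = 182.7/234.2 = 0.78010, K_3 = 81.3/234.2 = 0.34714
Let ψ = V/F and solve Σ zᵢ(Kᵢ−1)/(1+ψ(Kᵢ−1)) = 0.
Feasibility: ΣzᵢKᵢ = 1.067, Σzᵢ/Kᵢ = 1.486 — both > 1, two phases present.
Newton–Raphson from ψ = 0.5:
  ψ = 0.500: g = -0.1177, g' = -0.446 → ψ = 0.236
  ψ = 0.236: g = -0.0139, g' = -0.356 → ψ = 0.197
Converged at ψ = 0.197.
Compositions from xᵢ = zᵢ/(1+ψ(Kᵢ−1)), yᵢ = Kᵢxᵢ:
  1: x = 0.495, y = 0.780
  2: x = 0.102, y = 0.080
  3: x = 0.403, y = 0.140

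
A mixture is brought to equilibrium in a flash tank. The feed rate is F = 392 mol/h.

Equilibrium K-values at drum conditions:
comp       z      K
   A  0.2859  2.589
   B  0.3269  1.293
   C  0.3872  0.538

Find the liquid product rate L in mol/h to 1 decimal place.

L = 85.0 mol/h

Rachford–Rice: g(V/F) = Σ zᵢ(Kᵢ−1)/(1+V/F(Kᵢ−1)) = 0.
Check two-phase: ΣzᵢKᵢ = 1.3712 > 1 and Σzᵢ/Kᵢ = 1.0830 > 1, so g(0) = 0.3712 > 0 and g(1) = -0.0830 < 0.
Newton iteration, V/F⁰ = 0.5:
  V/F = 0.5000: g = 0.10408, g' = -0.3853 → V/F = 0.7701
  V/F = 0.7701: g = 0.00475, g' = -0.3638 → V/F = 0.7832
Converged at V/F = 0.7832.
Then V = V/F·F = 0.7832·392 = 307.0 mol/h and L = F − V = 85.0 mol/h.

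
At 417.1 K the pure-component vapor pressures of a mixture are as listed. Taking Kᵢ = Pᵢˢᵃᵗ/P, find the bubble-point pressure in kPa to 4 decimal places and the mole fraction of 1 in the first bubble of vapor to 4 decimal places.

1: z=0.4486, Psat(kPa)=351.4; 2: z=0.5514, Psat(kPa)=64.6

Pbub = 193.2585 kPa, y_1 = 0.8157

At the bubble point ψ → 0, so ΣzᵢKᵢ = 1 with Kᵢ = Pᵢˢᵃᵗ/P ⇒ P = ΣzᵢPᵢˢᵃᵗ.
P = 0.4486·351.4 + 0.5514·64.6 = 193.2585 kPa
yᵢ = zᵢPᵢˢᵃᵗ/P ⇒ y_1 = 0.4486·351.4/193.2585 = 0.8157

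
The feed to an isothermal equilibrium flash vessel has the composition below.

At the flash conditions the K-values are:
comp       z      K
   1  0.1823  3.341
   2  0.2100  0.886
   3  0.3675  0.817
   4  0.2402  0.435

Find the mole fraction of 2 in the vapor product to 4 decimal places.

Material balance + equilibrium reduce to Σ zᵢ(Kᵢ−1)/(1+ψ(Kᵢ−1)) = 0.
Check two-phase: ΣzᵢKᵢ = 1.1999 > 1 and Σzᵢ/Kᵢ = 1.2936 > 1, so g(0) = 0.1999 > 0 and g(1) = -0.2936 < 0.
Newton–Raphson from ψ = 0.54:
  ψ = 0.5400: g = -0.10695, g' = -0.3719 → ψ = 0.2525
  ψ = 0.2525: g = 0.01479, g' = -0.5154 → ψ = 0.2811
  ψ = 0.2811: g = 0.00040, g' = -0.4883 → ψ = 0.2820
Converged at ψ = 0.2820.
Compositions from xᵢ = zᵢ/(1+ψ(Kᵢ−1)), yᵢ = Kᵢxᵢ:
  1: x = 0.1098, y = 0.3669
  2: x = 0.2170, y = 0.1922
  3: x = 0.3875, y = 0.3166
  4: x = 0.2857, y = 0.1243

y_2 = 0.1922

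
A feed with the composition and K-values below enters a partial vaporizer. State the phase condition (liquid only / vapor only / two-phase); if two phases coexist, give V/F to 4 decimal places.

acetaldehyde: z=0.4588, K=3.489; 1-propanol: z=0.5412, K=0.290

two-phase, V/F = 0.4288

ΣzᵢKᵢ = 1.7577; Σzᵢ/Kᵢ = 1.9977.
Both exceed 1, so a two-phase solution exists.
Let ψ = V/F and solve Σ zᵢ(Kᵢ−1)/(1+ψ(Kᵢ−1)) = 0.
Newton–Raphson from ψ = 0.56:
  ψ = 0.5600: g = -0.16083, g' = -1.2478 → ψ = 0.4311
  ψ = 0.4311: g = -0.00289, g' = -1.2280 → ψ = 0.4288
Converged at ψ = 0.4288.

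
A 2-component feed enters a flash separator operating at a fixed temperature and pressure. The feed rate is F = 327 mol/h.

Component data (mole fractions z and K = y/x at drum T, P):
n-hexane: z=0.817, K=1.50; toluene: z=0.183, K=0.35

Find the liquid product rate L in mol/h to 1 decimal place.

L = 35.7 mol/h

Binary case is linear: z₁(K₁−1)(1+β(K₂−1)) + z₂(K₂−1)(1+β(K₁−1)) = 0
⇒ β = [z₁(K₁−1)+z₂(K₂−1)] / [−(K₁−1)(K₂−1)] = 0.2895/0.3250 = 0.891
Then V = β·F = 0.8909·327 = 291.3 mol/h and L = F − V = 35.7 mol/h.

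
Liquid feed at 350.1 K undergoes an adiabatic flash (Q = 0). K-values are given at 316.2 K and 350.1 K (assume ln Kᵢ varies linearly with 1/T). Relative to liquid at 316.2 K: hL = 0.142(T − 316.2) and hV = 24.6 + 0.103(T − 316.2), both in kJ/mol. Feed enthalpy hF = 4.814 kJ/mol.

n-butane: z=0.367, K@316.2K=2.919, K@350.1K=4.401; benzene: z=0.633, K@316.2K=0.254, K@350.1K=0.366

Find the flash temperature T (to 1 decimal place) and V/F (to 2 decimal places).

Adiabatic flash: solve Rachford–Rice at each trial T, then check hF = ψ·hV(T) + (1−ψ)·hL(T).
  T = 316.2 K: K = (2.919, 0.254), RR gives ψ = 0.162, H_out = 3.988 kJ/mol
  T = 350.1 K: K = (4.401, 0.366), RR gives ψ = 0.393, H_out = 13.956 kJ/mol
  T = 333.1 K: K = (3.620, 0.308), RR gives ψ = 0.288, H_out = 9.304 kJ/mol
  T = 324.6 K: K = (3.258, 0.280), RR gives ψ = 0.229, H_out = 6.760 kJ/mol
  T = 320.4 K: K = (3.086, 0.267), RR gives ψ = 0.197, H_out = 5.413 kJ/mol
  T = 318.3 K: K = (3.002, 0.260), RR gives ψ = 0.180, H_out = 4.712 kJ/mol
Linear interpolation between T = 318.3 (H_out = 4.712) and T = 320.4 (H_out = 5.413) on hF = 4.814 gives T ≈ 318.6 K, at which ψ = 0.18.

T = 318.6 K, V/F = 0.18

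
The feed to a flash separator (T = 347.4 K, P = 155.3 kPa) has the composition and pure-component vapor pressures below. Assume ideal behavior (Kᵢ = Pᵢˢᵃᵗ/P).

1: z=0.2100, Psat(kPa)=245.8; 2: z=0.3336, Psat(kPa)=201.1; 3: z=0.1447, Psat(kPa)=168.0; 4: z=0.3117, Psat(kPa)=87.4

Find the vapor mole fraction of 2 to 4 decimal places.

Raoult's law: Kᵢ = Pᵢˢᵃᵗ/P = Pᵢˢᵃᵗ/155.3.
  K_1 = 245.8/155.3 = 1.582743, K_2 = 201.1/155.3 = 1.294913, K_3 = 168.0/155.3 = 1.081777, K_4 = 87.4/155.3 = 0.562782
Let β = V/F and solve Σ zᵢ(Kᵢ−1)/(1+β(Kᵢ−1)) = 0.
g(0) = ΣzᵢKᵢ − 1 = 0.0963 and g(1) = 1 − Σzᵢ/Kᵢ = -0.0779, so a root lies in (0, 1).
Newton–Raphson from β = 0.5:
  β = 0.5000: g = 0.01746, g' = -0.1633 → β = 0.6070
  β = 0.6070: g = -0.00039, g' = -0.1711 → β = 0.6047
Converged at β = 0.6047.
Compositions from xᵢ = zᵢ/(1+β(Kᵢ−1)), yᵢ = Kᵢxᵢ:
  1: x = 0.1553, y = 0.2458
  2: x = 0.2831, y = 0.3666
  3: x = 0.1379, y = 0.1492
  4: x = 0.4237, y = 0.2385

y_2 = 0.3666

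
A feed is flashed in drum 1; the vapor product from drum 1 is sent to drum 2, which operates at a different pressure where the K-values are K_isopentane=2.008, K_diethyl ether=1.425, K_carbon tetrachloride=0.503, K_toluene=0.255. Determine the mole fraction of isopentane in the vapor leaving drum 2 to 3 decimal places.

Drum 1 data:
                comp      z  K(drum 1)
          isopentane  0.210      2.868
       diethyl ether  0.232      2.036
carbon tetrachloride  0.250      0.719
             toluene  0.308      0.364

Drum 1:
Newton iteration, ψ₁⁰ = 0.5:
  ψ₁ = 0.500: g = -0.0078, g' = -0.599 → ψ₁ = 0.487
Converged at ψ₁ = 0.487.
Drum-1 compositions:
  isopentane: x = 0.110, y = 0.315
  diethyl ether: x = 0.154, y = 0.314
  carbon tetrachloride: x = 0.290, y = 0.208
  toluene: x = 0.446, y = 0.162
Drum-2 feed = drum-1 vapor: z₂ = (0.3154, 0.3140, 0.2082, 0.1624).
Drum 2:
Rachford–Rice: g(ψ₂) = Σ zᵢ(Kᵢ−1)/(1+ψ₂(Kᵢ−1)) = 0.
g(0) = ΣzᵢKᵢ − 1 = 0.227 and g(1) = 1 − Σzᵢ/Kᵢ = -0.428, so a root lies in (0, 1).
Iterate (Newton) starting at ψ₂ = 0.5:
  ψ₂ = 0.500: g = -0.0091, g' = -0.500 → ψ₂ = 0.482
Converged at ψ₂ = 0.482.
  isopentane: x = 0.212, y = 0.426
  diethyl ether: x = 0.261, y = 0.371
  carbon tetrachloride: x = 0.274, y = 0.138
  toluene: x = 0.253, y = 0.065

y_isopentane (drum 2) = 0.426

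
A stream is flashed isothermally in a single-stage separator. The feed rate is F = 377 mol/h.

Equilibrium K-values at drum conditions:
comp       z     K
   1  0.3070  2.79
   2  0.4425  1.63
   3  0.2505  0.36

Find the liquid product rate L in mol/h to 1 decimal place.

L = 32.8 mol/h

Rachford–Rice: g(V/F) = Σ zᵢ(Kᵢ−1)/(1+V/F(Kᵢ−1)) = 0.
Feasibility: ΣzᵢKᵢ = 1.6680, Σzᵢ/Kᵢ = 1.0773 — both > 1, two phases present.
Newton–Raphson from V/F = 0.5:
  V/F = 0.5000: g = 0.26622, g' = -0.5974 → V/F = 0.9456
  V/F = 0.9456: g = -0.02731, g' = -0.8630 → V/F = 0.9140
  V/F = 0.9140: g = -0.00090, g' = -0.8079 → V/F = 0.9129
Converged at V/F = 0.9129.
Then V = V/F·F = 0.9129·377 = 344.2 mol/h and L = F − V = 32.8 mol/h.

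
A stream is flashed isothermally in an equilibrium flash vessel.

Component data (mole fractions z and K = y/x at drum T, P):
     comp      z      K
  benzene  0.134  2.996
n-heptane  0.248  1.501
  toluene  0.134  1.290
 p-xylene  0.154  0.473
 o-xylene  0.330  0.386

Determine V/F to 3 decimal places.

V/F = 0.235

Material balance + equilibrium reduce to Σ zᵢ(Kᵢ−1)/(1+V/F(Kᵢ−1)) = 0.
g(0) = ΣzᵢKᵢ − 1 = 0.147 and g(1) = 1 − Σzᵢ/Kᵢ = -0.494, so a root lies in (0, 1).
Iterate (Newton) starting at V/F = 0.59:
  V/F = 0.590: g = -0.1836, g' = -0.554 → V/F = 0.259
  V/F = 0.259: g = -0.0122, g' = -0.524 → V/F = 0.235
Converged at V/F = 0.235.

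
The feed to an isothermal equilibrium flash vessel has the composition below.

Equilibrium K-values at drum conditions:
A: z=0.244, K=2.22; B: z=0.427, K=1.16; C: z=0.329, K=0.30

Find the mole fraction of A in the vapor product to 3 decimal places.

Newton–Raphson from β = 0.62:
  β = 0.620: g = -0.1753, g' = -0.630 → β = 0.342
  β = 0.342: g = -0.0279, g' = -0.469 → β = 0.282
Converged at β = 0.282.
Compositions from xᵢ = zᵢ/(1+β(Kᵢ−1)), yᵢ = Kᵢxᵢ:
  A: x = 0.182, y = 0.403
  B: x = 0.409, y = 0.474
  C: x = 0.410, y = 0.123

y_A = 0.403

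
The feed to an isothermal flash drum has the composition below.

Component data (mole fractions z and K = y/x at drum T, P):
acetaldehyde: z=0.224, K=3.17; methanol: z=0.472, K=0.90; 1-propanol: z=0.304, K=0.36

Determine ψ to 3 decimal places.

Newton–Raphson from ψ = 0.49:
  ψ = 0.490: g = -0.0975, g' = -0.517 → ψ = 0.302
  ψ = 0.302: g = 0.0041, g' = -0.582 → ψ = 0.309
Converged at ψ = 0.309.

ψ = 0.309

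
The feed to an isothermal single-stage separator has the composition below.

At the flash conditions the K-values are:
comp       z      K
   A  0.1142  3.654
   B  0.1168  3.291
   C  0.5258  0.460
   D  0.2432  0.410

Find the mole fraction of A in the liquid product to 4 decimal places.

x_A = 0.0895

Let ψ = V/F and solve Σ zᵢ(Kᵢ−1)/(1+ψ(Kᵢ−1)) = 0.
g(0) = ΣzᵢKᵢ − 1 = 0.1433 and g(1) = 1 − Σzᵢ/Kᵢ = -0.8030, so a root lies in (0, 1).
Newton iteration, ψ⁰ = 0.5:
  ψ = 0.5000: g = -0.33751, g' = -0.7398 → ψ = 0.0438
  ψ = 0.0438: g = 0.07665, g' = -1.4021 → ψ = 0.0984
  ψ = 0.0984: g = 0.00645, g' = -1.1803 → ψ = 0.1039
Converged at ψ = 0.1039.
Compositions from xᵢ = zᵢ/(1+ψ(Kᵢ−1)), yᵢ = Kᵢxᵢ:
  A: x = 0.0895, y = 0.3271
  B: x = 0.0943, y = 0.3105
  C: x = 0.5571, y = 0.2563
  D: x = 0.2591, y = 0.1062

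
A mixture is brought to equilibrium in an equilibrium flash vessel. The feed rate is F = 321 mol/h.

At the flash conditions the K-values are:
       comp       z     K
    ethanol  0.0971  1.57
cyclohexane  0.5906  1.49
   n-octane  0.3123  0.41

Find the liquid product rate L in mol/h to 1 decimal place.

Rachford–Rice: g(V/F) = Σ zᵢ(Kᵢ−1)/(1+V/F(Kᵢ−1)) = 0.
Feasibility: ΣzᵢKᵢ = 1.1605, Σzᵢ/Kᵢ = 1.2199 — both > 1, two phases present.
Iterate (Newton) starting at V/F = 0.5:
  V/F = 0.5000: g = 0.01416, g' = -0.3293 → V/F = 0.5430
  V/F = 0.5430: g = -0.00027, g' = -0.3422 → V/F = 0.5422
Converged at V/F = 0.5422.
Then V = V/F·F = 0.5422·321 = 174.0 mol/h and L = F − V = 147.0 mol/h.

L = 147.0 mol/h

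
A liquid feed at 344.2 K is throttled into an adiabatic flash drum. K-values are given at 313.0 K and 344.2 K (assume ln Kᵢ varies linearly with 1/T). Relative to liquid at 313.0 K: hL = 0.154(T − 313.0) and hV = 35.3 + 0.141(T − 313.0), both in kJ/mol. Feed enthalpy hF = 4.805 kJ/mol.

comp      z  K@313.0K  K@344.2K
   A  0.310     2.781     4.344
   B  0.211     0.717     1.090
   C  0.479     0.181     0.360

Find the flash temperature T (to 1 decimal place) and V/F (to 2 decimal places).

Adiabatic flash: solve Rachford–Rice at each trial T, then check hF = ψ·hV(T) + (1−ψ)·hL(T).
  T = 313.0 K: K = (2.781, 0.717, 0.181), RR gives ψ = 0.082, H_out = 2.897 kJ/mol
  T = 344.2 K: K = (4.344, 1.090, 0.360), RR gives ψ = 0.452, H_out = 20.565 kJ/mol
  T = 328.6 K: K = (3.513, 0.893, 0.259), RR gives ψ = 0.268, H_out = 11.798 kJ/mol
  T = 320.8 K: K = (3.134, 0.802, 0.218), RR gives ψ = 0.179, H_out = 7.494 kJ/mol
  T = 316.9 K: K = (2.955, 0.759, 0.199), RR gives ψ = 0.132, H_out = 5.251 kJ/mol
  T = 314.9 K: K = (2.865, 0.737, 0.189), RR gives ψ = 0.107, H_out = 4.060 kJ/mol
  T = 315.9 K: K = (2.909, 0.748, 0.194), RR gives ψ = 0.119, H_out = 4.659 kJ/mol
Linear interpolation between T = 315.9 (H_out = 4.659) and T = 316.9 (H_out = 5.251) on hF = 4.805 gives T ≈ 316.1 K, at which ψ = 0.12.

T = 316.1 K, V/F = 0.12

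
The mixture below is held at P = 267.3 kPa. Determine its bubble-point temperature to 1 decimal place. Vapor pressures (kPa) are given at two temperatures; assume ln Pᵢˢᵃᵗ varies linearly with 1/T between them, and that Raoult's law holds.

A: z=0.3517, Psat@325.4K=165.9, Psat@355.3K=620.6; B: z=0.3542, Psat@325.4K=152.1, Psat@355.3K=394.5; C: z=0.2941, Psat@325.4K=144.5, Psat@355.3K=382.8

Bubble-point temperature: ΣzᵢPᵢˢᵃᵗ(T) = P. Interpolate ln Pᵢˢᵃᵗ = aᵢ + bᵢ/T.
  T = 325.4 K: ΣzᵢPᵢˢᵃᵗ = 154.72 kPa
  T = 355.3 K: ΣzᵢPᵢˢᵃᵗ = 470.58 kPa
  T = 340.4 K: ΣzᵢPᵢˢᵃᵗ = 275.94 kPa
  T = 332.9 K: ΣzᵢPᵢˢᵃᵗ = 207.76 kPa
  T = 336.6 K: ΣzᵢPᵢˢᵃᵗ = 239.30 kPa
  T = 338.5 K: ΣzᵢPᵢˢᵃᵗ = 257.06 kPa
Interpolating between 338.5 K and 340.4 K gives T ≈ 339.5 K.

T = 339.5 K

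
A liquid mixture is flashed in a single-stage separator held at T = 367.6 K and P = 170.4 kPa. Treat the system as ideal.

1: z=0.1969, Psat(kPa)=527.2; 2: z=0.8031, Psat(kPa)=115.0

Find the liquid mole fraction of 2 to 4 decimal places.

x_2 = 0.8656

Raoult's law: Kᵢ = Pᵢˢᵃᵗ/P = Pᵢˢᵃᵗ/170.4.
  K_1 = 527.2/170.4 = 3.093897, K_2 = 115.0/170.4 = 0.674883
Let ψ = V/F and solve Σ zᵢ(Kᵢ−1)/(1+ψ(Kᵢ−1)) = 0.
Feasibility: ΣzᵢKᵢ = 1.1512, Σzᵢ/Kᵢ = 1.2536 — both > 1, two phases present.
Binary case is linear: z₁(K₁−1)(1+ψ(K₂−1)) + z₂(K₂−1)(1+ψ(K₁−1)) = 0
⇒ ψ = [z₁(K₁−1)+z₂(K₂−1)] / [−(K₁−1)(K₂−1)] = 0.15119/0.68076 = 0.2221
Compositions from xᵢ = zᵢ/(1+ψ(Kᵢ−1)), yᵢ = Kᵢxᵢ:
  1: x = 0.1344, y = 0.4158
  2: x = 0.8656, y = 0.5842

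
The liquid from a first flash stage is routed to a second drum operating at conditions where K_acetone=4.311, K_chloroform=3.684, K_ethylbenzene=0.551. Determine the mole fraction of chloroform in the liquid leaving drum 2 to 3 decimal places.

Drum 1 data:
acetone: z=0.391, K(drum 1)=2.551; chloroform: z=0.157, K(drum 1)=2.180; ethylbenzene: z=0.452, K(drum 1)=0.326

Drum 1:
Iterate (Newton) starting at ψ₁ = 0.5:
  ψ₁ = 0.500: g = -0.0014, g' = -0.852 → ψ₁ = 0.498
Converged at ψ₁ = 0.498.
Drum-1 compositions:
  acetone: x = 0.221, y = 0.563
  chloroform: x = 0.099, y = 0.216
  ethylbenzene: x = 0.681, y = 0.222
Drum-2 feed = drum-1 liquid: z₂ = (0.2205, 0.0989, 0.6806).
Drum 2:
Iterate (Newton) starting at ψ₂ = 0.65:
  ψ₂ = 0.650: g = -0.1032, g' = -0.611 → ψ₂ = 0.481
  ψ₂ = 0.481: g = 0.0075, g' = -0.718 → ψ₂ = 0.492
Converged at ψ₂ = 0.492.
  acetone: x = 0.084, y = 0.362
  chloroform: x = 0.043, y = 0.157
  ethylbenzene: x = 0.873, y = 0.481

x_chloroform (drum 2) = 0.043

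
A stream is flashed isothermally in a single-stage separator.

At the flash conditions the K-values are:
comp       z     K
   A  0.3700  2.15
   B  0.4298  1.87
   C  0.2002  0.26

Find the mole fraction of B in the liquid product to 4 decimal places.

x_B = 0.2436

Material balance + equilibrium reduce to Σ zᵢ(Kᵢ−1)/(1+ψ(Kᵢ−1)) = 0.
Check two-phase: ΣzᵢKᵢ = 1.6513 > 1 and Σzᵢ/Kᵢ = 1.1719 > 1, so g(0) = 0.6513 > 0 and g(1) = -0.1719 < 0.
Iterate (Newton) starting at ψ = 0.5:
  ψ = 0.5000: g = 0.29558, g' = -0.6315 → ψ = 0.9681
  ψ = 0.9681: g = -0.11805, g' = -1.5684 → ψ = 0.8928
  ψ = 0.8928: g = -0.01622, g' = -1.1744 → ψ = 0.8790
  ψ = 0.8790: g = -0.00036, g' = -1.1228 → ψ = 0.8787
Converged at ψ = 0.8787.
Compositions from xᵢ = zᵢ/(1+ψ(Kᵢ−1)), yᵢ = Kᵢxᵢ:
  A: x = 0.1840, y = 0.3957
  B: x = 0.2436, y = 0.4555
  C: x = 0.5724, y = 0.1488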